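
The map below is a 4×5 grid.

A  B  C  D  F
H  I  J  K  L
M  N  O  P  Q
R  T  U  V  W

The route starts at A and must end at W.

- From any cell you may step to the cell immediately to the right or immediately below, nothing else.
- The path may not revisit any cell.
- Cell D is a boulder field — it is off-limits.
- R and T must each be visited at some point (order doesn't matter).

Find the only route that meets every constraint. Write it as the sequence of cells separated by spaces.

A H M R T U V W

Moves only go right or down, so the column and row indices never decrease.
Route from A: down 3 to R, right 4 to W — 7 moves in all.
Check: all required cells visited.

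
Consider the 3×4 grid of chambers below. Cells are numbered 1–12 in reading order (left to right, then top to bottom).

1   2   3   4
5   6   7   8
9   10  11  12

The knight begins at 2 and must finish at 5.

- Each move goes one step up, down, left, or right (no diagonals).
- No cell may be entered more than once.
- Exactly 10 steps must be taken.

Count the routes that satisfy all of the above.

Need simple routes of exactly 10 moves from 2 to 5 (Manhattan distance 2, so 4 moves are spent on a detour and 4 undoing it).
Enumerating: 2 6 7 3 4 8 12 11 10 9 5 | 2 3 4 8 12 11 7 6 10 9 5.
That gives 2 routes.

2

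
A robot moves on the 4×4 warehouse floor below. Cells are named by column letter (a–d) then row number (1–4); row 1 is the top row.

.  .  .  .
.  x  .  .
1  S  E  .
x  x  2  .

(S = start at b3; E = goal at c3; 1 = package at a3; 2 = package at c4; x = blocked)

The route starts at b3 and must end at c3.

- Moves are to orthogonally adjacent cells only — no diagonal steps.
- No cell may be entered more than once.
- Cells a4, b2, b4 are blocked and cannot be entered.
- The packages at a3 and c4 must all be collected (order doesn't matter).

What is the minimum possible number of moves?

11

Any route passes through a3 and c4 in some order between b3 and c3. Summing Manhattan distances along each leg and taking the cheapest ordering (b3 → a3 → c4 → c3) gives a lower bound of 1 + 3 + 1 = 5 moves.
The shortest route satisfying every rule uses 11 moves: b3 → a3 → a2 → a1 → b1 → c1 → c2 → d2 → d3 → d4 → c4 → c3.
The bound of 5 isn't tight here; checking systematically, no route of length 5 through 10 satisfies every constraint (on a 4-connected grid the length of any start-to-goal walk has the same parity as the Manhattan bound, so only lengths 5, 7, 9, … need checking), so 11 is the minimum.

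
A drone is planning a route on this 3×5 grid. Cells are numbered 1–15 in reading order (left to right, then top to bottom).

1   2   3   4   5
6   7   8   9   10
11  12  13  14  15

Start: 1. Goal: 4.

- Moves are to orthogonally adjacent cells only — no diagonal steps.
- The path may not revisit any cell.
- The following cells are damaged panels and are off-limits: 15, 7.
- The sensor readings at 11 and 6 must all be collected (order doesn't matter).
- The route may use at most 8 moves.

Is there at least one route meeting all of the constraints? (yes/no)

yes

One route that works: 1 → 6 → 11 → 12 → 13 → 8 → 3 → 4.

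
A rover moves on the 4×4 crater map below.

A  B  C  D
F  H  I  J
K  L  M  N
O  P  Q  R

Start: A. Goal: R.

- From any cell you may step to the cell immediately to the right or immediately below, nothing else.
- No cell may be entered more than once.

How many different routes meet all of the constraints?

20

A right/down-only route from A to R makes exactly 3 down-moves and 3 right-moves in some order.
With no other constraints that would be C(6,3) = 20 routes.
That gives 20 routes.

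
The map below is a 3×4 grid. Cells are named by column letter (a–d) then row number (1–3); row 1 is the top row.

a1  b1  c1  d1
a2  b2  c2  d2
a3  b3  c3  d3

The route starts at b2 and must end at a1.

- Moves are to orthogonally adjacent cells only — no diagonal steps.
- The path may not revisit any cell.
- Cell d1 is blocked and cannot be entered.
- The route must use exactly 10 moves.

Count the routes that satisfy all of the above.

2

Need simple routes of exactly 10 moves from b2 to a1 (Manhattan distance 2, so 4 moves are spent on a detour and 4 undoing it).
Enumerating: b2 b1 c1 c2 d2 d3 c3 b3 a3 a2 a1 | b2 a2 a3 b3 c3 d3 d2 c2 c1 b1 a1.
That gives 2 routes.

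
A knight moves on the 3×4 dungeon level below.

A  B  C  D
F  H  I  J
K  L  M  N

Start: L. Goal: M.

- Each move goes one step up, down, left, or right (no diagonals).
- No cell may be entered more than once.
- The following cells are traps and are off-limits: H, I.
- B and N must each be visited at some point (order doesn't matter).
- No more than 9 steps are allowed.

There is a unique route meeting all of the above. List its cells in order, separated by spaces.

The 9-move cap with required stops at B, N leaves no slack for detours.
Route from L: left to K, 2× up (reaching A), 3× right (reaching D), 2× down (reaching N), left to M — 9 moves in all.
Check: all required cells visited; 9 ≤ 9 moves.

L K F A B C D J N M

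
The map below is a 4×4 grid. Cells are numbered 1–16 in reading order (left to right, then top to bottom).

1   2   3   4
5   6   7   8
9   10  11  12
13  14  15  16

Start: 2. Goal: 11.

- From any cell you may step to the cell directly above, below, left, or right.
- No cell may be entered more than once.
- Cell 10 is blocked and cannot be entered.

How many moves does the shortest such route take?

3

The Manhattan distance from 2 to 11 is |1−3| + |2−3| = 3, so at least 3 moves are needed.
A route of 3 moves achieves this: 2 → 6 → 7 → 11.
Since 3 matches the lower bound, it is optimal.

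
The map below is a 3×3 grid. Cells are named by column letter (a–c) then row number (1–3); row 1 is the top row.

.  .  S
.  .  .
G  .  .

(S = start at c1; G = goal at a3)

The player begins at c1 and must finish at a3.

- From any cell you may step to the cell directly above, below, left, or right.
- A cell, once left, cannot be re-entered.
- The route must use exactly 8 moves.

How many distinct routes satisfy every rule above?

2

Need simple routes of exactly 8 moves from c1 to a3 (Manhattan distance 4, so 2 moves are spent on a detour and 2 undoing it).
Enumerating: c1 c2 c3 b3 b2 b1 a1 a2 a3 | c1 b1 a1 a2 b2 c2 c3 b3 a3.
That gives 2 routes.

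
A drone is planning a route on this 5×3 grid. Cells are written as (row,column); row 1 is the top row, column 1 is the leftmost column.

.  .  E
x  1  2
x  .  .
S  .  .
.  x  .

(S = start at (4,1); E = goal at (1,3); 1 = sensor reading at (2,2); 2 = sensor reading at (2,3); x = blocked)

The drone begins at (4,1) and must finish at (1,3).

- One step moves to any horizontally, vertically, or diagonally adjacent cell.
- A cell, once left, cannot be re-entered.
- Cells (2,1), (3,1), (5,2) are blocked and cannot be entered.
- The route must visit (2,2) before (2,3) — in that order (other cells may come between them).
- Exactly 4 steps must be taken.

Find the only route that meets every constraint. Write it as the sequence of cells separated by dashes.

The waypoints must appear in the order (2,2), (2,3), with no cell reused.
Route from (4,1): up-right to (3,2), up to (2,2), right to (2,3), up to (1,3) — 4 moves in all.
Check: order respected (1 at step 2, 2 at step 3); 4 moves as required.

(4,1) - (3,2) - (2,2) - (2,3) - (1,3)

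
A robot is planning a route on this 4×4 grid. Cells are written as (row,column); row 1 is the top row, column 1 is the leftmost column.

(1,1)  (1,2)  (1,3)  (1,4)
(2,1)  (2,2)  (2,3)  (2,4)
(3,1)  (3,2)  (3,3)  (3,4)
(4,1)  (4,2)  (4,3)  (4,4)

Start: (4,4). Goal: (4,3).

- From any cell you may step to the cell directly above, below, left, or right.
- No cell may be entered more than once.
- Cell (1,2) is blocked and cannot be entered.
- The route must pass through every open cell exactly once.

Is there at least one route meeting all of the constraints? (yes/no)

Cell (1,1) has only one open neighbour but is neither the start nor the goal, so a Hamiltonian route would have to both enter and leave it through the same neighbour — impossible without revisiting.

no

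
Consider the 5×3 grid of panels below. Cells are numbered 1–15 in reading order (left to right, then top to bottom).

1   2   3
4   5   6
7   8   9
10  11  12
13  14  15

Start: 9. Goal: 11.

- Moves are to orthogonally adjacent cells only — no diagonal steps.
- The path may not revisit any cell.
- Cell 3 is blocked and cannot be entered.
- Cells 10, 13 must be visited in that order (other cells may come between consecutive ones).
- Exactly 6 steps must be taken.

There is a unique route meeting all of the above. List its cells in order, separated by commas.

The waypoints must appear in the order 10, 13, with no cell reused.
Route from 9: left 2 to 7, down 2 to 13, right 1 to 14, up 1 to 11 — 6 moves in all.
Check: order respected (10 at step 3, 13 at step 4); 6 moves as required.

9, 8, 7, 10, 13, 14, 11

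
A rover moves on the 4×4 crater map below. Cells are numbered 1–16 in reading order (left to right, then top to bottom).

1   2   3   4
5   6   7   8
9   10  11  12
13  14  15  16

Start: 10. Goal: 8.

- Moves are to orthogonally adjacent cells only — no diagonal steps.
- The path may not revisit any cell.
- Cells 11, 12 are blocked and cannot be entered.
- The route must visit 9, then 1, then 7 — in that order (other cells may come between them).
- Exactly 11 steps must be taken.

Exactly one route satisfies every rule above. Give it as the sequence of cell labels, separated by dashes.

The waypoints must appear in the order 9, 1, 7, with no cell reused.
Route from 10: down 1 to 14, left 1 to 13, up 3 to 1, right 1 to 2, down 1 to 6, right 1 to 7, up 1 to 3, right 1 to 4, down 1 to 8 — 11 moves in all.
Check: order respected (9 at step 3, 1 at step 5, 7 at step 8); 11 moves as required.

10 - 14 - 13 - 9 - 5 - 1 - 2 - 6 - 7 - 3 - 4 - 8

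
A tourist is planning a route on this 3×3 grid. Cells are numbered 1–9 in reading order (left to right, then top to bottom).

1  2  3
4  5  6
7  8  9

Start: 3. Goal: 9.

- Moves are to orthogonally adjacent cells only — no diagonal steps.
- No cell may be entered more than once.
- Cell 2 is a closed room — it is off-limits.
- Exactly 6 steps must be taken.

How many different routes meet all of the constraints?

Need simple routes of exactly 6 moves from 3 to 9 (Manhattan distance 2, so 2 moves are spent on a detour and 2 undoing it).
Enumerating: 3 6 5 4 7 8 9.
That gives 1 route.

1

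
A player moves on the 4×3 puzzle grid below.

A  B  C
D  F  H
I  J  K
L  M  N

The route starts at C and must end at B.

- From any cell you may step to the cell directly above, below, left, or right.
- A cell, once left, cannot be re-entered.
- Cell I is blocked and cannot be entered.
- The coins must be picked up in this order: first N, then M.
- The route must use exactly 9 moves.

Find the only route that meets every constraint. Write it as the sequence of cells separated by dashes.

C - H - K - N - M - J - F - D - A - B

The waypoints must appear in the order N, M, with no cell reused.
Route from C: down 3 to N, left 1 to M, up 2 to F, left 1 to D, up 1 to A, right 1 to B — 9 moves in all.
Check: order respected (N at step 3, M at step 4); 9 moves as required.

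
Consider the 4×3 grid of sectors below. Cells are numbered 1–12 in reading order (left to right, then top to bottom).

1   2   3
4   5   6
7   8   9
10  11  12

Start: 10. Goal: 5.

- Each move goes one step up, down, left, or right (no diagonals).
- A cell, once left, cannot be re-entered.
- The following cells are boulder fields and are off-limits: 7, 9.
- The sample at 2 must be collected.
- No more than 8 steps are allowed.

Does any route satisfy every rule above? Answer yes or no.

no

Every way from 10 to 2 runs through 5 — but 5 is where the route must end, so it would be entered once on the way to 2 and again at the finish.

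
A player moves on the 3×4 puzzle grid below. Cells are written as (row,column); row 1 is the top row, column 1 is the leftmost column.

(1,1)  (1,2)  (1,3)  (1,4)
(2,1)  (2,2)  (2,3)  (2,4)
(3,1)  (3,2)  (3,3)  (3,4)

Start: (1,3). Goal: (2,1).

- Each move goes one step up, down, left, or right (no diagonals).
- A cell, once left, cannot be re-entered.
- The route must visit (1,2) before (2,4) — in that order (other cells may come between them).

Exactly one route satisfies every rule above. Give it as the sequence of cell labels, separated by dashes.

The waypoints must appear in the order (1,2), (2,4), with no cell reused.
Route from (1,3): left 1 to (1,2), down 1 to (2,2), right 2 to (2,4), down 1 to (3,4), left 3 to (3,1), up 1 to (2,1) — 9 moves in all.
Check: order respected ((1,2) at step 1, (2,4) at step 4).

(1,3) - (1,2) - (2,2) - (2,3) - (2,4) - (3,4) - (3,3) - (3,2) - (3,1) - (2,1)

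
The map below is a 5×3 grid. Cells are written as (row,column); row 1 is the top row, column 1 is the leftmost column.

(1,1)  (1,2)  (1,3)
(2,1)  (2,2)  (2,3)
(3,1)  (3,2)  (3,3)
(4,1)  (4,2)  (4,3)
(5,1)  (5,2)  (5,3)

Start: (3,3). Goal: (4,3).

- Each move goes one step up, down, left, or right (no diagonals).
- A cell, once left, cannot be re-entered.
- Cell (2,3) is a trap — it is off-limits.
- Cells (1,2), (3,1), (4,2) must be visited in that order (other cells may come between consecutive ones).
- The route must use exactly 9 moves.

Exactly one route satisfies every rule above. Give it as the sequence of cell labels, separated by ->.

The waypoints must appear in the order (1,2), (3,1), (4,2), with no cell reused.
Route from (3,3): left 1 to (3,2), up 2 to (1,2), left 1 to (1,1), down 3 to (4,1), right 2 to (4,3) — 9 moves in all.
Check: order respected ((1,2) at step 3, (3,1) at step 6, (4,2) at step 8); 9 moves as required.

(3,3) -> (3,2) -> (2,2) -> (1,2) -> (1,1) -> (2,1) -> (3,1) -> (4,1) -> (4,2) -> (4,3)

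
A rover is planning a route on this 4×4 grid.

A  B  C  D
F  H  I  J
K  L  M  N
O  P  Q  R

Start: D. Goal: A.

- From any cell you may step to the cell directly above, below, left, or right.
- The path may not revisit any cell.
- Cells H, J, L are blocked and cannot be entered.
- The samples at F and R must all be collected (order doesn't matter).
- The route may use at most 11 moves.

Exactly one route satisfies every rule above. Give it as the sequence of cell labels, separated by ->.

D -> C -> I -> M -> N -> R -> Q -> P -> O -> K -> F -> A

Any route must reach F and R and still end at A within 11 moves, so the order of the required stops is forced.
Route from D: left 1 to C, down 2 to M, right 1 to N, down 1 to R, left 3 to O, up 3 to A — 11 moves in all.
Check: all required cells visited; 11 ≤ 11 moves.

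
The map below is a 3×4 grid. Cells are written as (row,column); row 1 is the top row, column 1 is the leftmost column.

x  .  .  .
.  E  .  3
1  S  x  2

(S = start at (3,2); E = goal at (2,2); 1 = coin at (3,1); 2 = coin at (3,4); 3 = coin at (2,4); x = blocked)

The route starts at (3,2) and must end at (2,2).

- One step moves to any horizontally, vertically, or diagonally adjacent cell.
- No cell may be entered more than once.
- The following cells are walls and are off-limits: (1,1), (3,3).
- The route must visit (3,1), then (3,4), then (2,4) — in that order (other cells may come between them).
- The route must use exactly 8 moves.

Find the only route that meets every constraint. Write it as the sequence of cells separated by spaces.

The waypoints must appear in the order (3,1), (3,4), (2,4), with no cell reused.
Route from (3,2): left to (3,1), up to (2,1), up-right to (1,2), 2× down-right (reaching (3,4)), up to (2,4), up-left to (1,3), down-left to (2,2) — 8 moves in all.
Check: order respected (1 at step 1, 2 at step 5, 3 at step 6); 8 moves as required.

(3,2) (3,1) (2,1) (1,2) (2,3) (3,4) (2,4) (1,3) (2,2)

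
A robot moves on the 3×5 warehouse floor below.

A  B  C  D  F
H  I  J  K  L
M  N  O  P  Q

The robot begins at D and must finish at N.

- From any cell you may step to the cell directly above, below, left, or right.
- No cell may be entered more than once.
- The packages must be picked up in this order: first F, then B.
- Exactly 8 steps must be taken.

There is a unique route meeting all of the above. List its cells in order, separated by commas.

D, F, L, K, J, C, B, I, N

The waypoints must appear in the order F, B, with no cell reused.
Route from D: right 1 to F, down 1 to L, left 2 to J, up 1 to C, left 1 to B, down 2 to N — 8 moves in all.
Check: order respected (F at step 1, B at step 6); 8 moves as required.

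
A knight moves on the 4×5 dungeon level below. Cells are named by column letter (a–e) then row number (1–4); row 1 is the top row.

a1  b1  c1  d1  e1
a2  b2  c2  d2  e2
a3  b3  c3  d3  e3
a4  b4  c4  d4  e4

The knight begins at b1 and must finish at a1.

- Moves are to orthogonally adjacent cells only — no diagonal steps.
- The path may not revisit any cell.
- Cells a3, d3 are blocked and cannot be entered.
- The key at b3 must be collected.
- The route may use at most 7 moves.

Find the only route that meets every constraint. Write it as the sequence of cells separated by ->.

The budget equals the shortest possible length, so every move has to be on a shortest route through the required cells.
Route from b1: right to c1, 2× down (reaching c3), left to b3, up to b2, left to a2, up to a1 — 7 moves in all.
Check: all required cells visited; 7 ≤ 7 moves.

b1 -> c1 -> c2 -> c3 -> b3 -> b2 -> a2 -> a1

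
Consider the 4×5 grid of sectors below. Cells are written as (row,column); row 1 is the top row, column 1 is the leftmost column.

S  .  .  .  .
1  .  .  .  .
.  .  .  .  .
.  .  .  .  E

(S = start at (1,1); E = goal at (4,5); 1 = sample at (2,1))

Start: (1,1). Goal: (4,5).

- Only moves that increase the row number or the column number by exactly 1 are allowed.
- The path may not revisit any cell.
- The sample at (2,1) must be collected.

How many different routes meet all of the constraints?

15

A right/down-only route from (1,1) to (4,5) makes exactly 3 down-moves and 4 right-moves in some order.
With no other constraints that would be C(7,3) = 35 routes.
Split at (2,1) and multiply the segment counts: (1,1)→(2,1): 1; (2,1)→(4,5): 15; product = 15.
That gives 15 routes.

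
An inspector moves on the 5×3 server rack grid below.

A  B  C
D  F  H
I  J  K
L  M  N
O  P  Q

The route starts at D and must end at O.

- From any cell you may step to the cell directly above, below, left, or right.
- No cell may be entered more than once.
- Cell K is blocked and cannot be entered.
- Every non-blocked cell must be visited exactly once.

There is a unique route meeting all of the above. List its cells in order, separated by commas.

D, A, B, C, H, F, J, I, L, M, N, Q, P, O

Need to visit all 14 open cells exactly once, starting at D and ending at O.
Cell N has only two open neighbours (Q and M), so the path must pass straight through it: one of those is the cell it's entered from and the other is where it exits.
Route from D: up to A, 2× right (reaching C), down to H, left to F, down to J, left to I, down to L, 2× right (reaching N), down to Q, 2× left (reaching O) — 13 moves in all.
Check: all 14 open cells covered.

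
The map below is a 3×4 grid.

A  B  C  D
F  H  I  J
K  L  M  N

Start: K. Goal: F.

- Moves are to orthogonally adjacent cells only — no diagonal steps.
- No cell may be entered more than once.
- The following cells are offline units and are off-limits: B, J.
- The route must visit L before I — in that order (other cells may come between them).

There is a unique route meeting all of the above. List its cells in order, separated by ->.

The waypoints must appear in the order L, I, with no cell reused.
Route from K: 2× right (reaching M), up to I, 2× left (reaching F) — 5 moves in all.
Check: order respected (L at step 1, I at step 3).

K -> L -> M -> I -> H -> F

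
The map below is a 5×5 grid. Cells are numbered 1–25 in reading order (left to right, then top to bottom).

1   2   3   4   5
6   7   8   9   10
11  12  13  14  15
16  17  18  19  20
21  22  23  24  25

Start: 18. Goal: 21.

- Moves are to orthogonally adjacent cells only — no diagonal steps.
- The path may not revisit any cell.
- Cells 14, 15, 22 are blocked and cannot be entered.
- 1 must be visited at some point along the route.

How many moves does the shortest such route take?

9

Any route passes through 1 somewhere between 18 and 21. Summing Manhattan distances along the two legs (18 → 1 → 21) gives a lower bound of 5 + 4 = 9 moves.
A route of 9 moves achieves this: 18 → 13 → 8 → 3 → 2 → 1 → 6 → 11 → 16 → 21.
Since 9 matches the lower bound, it is optimal.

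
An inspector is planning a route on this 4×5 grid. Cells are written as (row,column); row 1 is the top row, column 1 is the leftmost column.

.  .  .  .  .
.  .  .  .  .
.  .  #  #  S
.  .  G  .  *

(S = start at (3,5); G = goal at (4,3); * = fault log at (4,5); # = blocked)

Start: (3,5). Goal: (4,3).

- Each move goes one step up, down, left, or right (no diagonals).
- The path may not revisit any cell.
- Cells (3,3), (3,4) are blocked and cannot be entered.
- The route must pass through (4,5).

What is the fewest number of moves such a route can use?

3

Any route passes through (4,5) somewhere between (3,5) and (4,3). Summing Manhattan distances along the two legs ((3,5) → (4,5) → (4,3)) gives a lower bound of 1 + 2 = 3 moves.
A route of 3 moves achieves this: (3,5) → (4,5) → (4,4) → (4,3).
Since 3 matches the lower bound, it is optimal.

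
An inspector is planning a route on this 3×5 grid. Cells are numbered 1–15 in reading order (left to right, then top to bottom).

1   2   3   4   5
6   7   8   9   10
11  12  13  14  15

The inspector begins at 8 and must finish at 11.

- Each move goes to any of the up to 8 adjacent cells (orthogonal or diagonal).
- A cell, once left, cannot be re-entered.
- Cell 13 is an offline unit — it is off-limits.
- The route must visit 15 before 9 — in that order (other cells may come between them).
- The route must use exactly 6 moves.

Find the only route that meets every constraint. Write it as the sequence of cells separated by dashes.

8 - 14 - 15 - 9 - 3 - 7 - 11

The waypoints must appear in the order 15, 9, with no cell reused.
Route from 8: down-right to 14, right to 15, 2× up-left (reaching 3), 2× down-left (reaching 11) — 6 moves in all.
Check: order respected (15 at step 2, 9 at step 3); 6 moves as required.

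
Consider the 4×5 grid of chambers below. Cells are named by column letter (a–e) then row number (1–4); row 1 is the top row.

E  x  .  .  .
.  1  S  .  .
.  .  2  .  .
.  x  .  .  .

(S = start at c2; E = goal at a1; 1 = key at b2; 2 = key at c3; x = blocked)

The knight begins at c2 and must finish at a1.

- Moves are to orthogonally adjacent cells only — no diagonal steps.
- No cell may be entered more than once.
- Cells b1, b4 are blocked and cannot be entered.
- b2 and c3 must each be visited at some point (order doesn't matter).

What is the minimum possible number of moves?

Any route passes through b2 and c3 in some order between c2 and a1. Summing Manhattan distances along each leg and taking the cheapest ordering (c2 → c3 → b2 → a1) gives a lower bound of 1 + 2 + 2 = 5 moves.
A route of 5 moves achieves this: c2 → c3 → b3 → b2 → a2 → a1.
Since 5 matches the lower bound, it is optimal.

5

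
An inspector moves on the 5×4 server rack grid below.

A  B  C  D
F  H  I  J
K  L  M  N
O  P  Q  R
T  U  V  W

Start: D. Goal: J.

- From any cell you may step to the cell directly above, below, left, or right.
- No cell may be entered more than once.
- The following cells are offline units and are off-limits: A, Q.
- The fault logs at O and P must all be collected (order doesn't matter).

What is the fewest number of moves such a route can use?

Any route passes through O and P in some order between D and J. Summing Manhattan distances along each leg and taking the cheapest ordering (D → P → O → J) gives a lower bound of 5 + 1 + 5 = 11 moves.
A route of 11 moves achieves this: D → C → I → H → F → K → O → P → L → M → N → J.
Since 11 matches the lower bound, it is optimal.

11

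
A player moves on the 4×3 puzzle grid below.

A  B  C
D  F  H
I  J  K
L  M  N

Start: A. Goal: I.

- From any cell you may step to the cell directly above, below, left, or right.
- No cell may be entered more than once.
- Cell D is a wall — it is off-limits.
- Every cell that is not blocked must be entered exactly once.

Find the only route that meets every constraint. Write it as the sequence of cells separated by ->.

Need to visit all 11 open cells exactly once, starting at A and ending at I.
Cell L has only two open neighbours (I and M), so the path must pass straight through it: one of those is the cell it's entered from and the other is where it exits.
Route from A: 2× right (reaching C), down to H, left to F, down to J, right to K, down to N, 2× left (reaching L), up to I — 10 moves in all.
Check: all 11 open cells covered.

A -> B -> C -> H -> F -> J -> K -> N -> M -> L -> I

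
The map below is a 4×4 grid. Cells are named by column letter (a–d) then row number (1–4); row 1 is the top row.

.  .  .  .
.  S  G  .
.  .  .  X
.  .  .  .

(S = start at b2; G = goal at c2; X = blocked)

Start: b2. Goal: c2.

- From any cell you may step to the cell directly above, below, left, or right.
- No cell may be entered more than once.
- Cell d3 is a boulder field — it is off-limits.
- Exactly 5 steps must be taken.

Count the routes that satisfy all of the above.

Need simple routes of exactly 5 moves from b2 to c2 (Manhattan distance 1, so 2 moves are spent on a detour and 2 undoing it).
Enumerating: b2 b1 c1 d1 d2 c2 | b2 b3 b4 c4 c3 c2 | b2 a2 a1 b1 c1 c2 | b2 a2 a3 b3 c3 c2.
That gives 4 routes.

4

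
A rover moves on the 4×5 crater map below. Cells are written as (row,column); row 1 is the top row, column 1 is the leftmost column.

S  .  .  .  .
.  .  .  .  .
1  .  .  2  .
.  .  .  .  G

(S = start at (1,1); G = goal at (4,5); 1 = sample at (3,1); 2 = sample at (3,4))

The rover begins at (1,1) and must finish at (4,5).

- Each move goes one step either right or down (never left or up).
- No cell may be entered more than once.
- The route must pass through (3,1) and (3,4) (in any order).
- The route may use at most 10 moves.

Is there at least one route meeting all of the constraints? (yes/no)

yes

One route that works: (1,1) → (2,1) → (3,1) → (3,2) → (3,3) → (3,4) → (4,4) → (4,5).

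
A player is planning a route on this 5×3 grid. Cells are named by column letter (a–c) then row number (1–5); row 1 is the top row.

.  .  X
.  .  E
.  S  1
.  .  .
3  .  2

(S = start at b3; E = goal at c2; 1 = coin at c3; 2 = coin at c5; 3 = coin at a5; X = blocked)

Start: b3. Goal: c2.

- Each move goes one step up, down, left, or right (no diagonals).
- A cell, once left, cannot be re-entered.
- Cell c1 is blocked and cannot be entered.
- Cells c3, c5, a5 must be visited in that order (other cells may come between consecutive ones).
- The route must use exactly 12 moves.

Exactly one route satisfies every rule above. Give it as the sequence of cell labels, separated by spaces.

The waypoints must appear in the order c3, c5, a5, with no cell reused.
Route from b3: right to c3, 2× down (reaching c5), 2× left (reaching a5), 4× up (reaching a1), right to b1, down to b2, right to c2 — 12 moves in all.
Check: order respected (1 at step 1, 2 at step 3, 3 at step 5); 12 moves as required.

b3 c3 c4 c5 b5 a5 a4 a3 a2 a1 b1 b2 c2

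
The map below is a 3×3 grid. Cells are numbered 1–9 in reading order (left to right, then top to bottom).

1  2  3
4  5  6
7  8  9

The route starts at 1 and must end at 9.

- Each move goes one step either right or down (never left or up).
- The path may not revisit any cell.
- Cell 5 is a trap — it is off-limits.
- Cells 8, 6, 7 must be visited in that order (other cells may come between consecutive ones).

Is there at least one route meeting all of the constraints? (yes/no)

no

6 lies above 8, so going from 8 to 6 would need an upward move — but moves only go right/down, so 8 cannot be visited before 6.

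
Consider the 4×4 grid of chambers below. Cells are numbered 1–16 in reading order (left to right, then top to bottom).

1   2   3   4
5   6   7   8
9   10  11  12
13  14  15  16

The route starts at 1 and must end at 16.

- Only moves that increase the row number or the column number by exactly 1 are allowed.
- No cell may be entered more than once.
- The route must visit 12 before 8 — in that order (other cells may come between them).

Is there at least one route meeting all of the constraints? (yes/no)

no

8 lies above 12, so going from 12 to 8 would need an upward move — but moves only go right/down, so 12 cannot be visited before 8.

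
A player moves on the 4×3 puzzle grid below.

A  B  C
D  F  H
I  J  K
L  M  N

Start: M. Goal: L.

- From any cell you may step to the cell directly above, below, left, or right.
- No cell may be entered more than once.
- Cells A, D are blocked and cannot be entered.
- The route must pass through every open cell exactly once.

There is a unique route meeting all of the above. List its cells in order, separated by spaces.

M N K H C B F J I L

Need to visit all 10 open cells exactly once, starting at M and ending at L.
Cell B has only two open neighbours (F and C), so the path must pass straight through it: one of those is the cell it's entered from and the other is where it exits.
Route from M: right 1 to N, up 3 to C, left 1 to B, down 2 to J, left 1 to I, down 1 to L — 9 moves in all.
Check: all 10 open cells covered.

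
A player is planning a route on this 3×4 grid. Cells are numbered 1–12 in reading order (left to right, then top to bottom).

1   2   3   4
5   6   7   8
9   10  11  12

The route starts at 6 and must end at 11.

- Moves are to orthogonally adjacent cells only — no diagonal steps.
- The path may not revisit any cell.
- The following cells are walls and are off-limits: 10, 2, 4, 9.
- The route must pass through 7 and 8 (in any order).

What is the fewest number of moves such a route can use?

4

Any route passes through 7 and 8 in some order between 6 and 11. Summing Manhattan distances along each leg and taking the cheapest ordering (6 → 7 → 8 → 11) gives a lower bound of 1 + 1 + 2 = 4 moves.
A route of 4 moves achieves this: 6 → 7 → 8 → 12 → 11.
Since 4 matches the lower bound, it is optimal.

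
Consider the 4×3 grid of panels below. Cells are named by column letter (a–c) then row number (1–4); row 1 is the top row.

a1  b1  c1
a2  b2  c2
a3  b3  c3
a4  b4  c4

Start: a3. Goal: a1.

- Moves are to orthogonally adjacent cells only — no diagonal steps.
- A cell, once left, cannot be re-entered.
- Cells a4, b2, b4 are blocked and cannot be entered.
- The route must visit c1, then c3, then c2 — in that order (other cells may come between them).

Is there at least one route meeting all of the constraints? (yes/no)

Ignoring the required order, 1 revisit-free route from a3 to a1 passes through all of c1, c3, and c2; the waypoint orders that occur are c3 → c2 → c1 (1) — never c1 → c3 → c2.

no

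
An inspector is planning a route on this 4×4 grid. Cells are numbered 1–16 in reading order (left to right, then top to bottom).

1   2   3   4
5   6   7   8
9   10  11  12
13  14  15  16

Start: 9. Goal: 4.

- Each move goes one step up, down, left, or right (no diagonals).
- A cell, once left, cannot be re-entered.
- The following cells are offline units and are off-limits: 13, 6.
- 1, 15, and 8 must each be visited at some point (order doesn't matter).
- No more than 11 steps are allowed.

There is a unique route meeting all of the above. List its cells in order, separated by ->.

Any route must reach 1, 15, and 8 and still end at 4 within 11 moves, so the order of the required stops is forced.
Route from 9: up 2 to 1, right 2 to 3, down 3 to 15, right 1 to 16, up 3 to 4 — 11 moves in all.
Check: all required cells visited; 11 ≤ 11 moves.

9 -> 5 -> 1 -> 2 -> 3 -> 7 -> 11 -> 15 -> 16 -> 12 -> 8 -> 4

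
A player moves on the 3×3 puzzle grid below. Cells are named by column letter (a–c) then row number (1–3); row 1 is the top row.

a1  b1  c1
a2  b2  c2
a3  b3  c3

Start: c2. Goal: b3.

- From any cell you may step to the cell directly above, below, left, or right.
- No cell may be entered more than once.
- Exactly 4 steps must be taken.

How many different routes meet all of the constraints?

Need simple routes of exactly 4 moves from c2 to b3 (Manhattan distance 2, so 1 moves are spent on a detour and 1 undoing it).
Enumerating: c2 c1 b1 b2 b3 | c2 b2 a2 a3 b3.
That gives 2 routes.

2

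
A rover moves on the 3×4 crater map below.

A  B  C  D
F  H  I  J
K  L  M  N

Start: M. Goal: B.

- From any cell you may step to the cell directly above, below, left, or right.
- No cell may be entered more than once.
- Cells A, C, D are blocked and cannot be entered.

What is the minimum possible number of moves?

3

The Manhattan distance from M to B is |3−1| + |3−2| = 3, so at least 3 moves are needed.
A route of 3 moves achieves this: M → I → H → B.
Since 3 matches the lower bound, it is optimal.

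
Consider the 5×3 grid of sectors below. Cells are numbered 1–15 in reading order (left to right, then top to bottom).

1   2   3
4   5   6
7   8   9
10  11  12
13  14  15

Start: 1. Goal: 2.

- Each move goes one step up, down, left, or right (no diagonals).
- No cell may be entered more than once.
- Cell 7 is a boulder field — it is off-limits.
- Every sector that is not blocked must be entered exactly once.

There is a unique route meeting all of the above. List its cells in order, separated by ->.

1 -> 4 -> 5 -> 8 -> 11 -> 10 -> 13 -> 14 -> 15 -> 12 -> 9 -> 6 -> 3 -> 2

Need to visit all 14 open cells exactly once, starting at 1 and ending at 2.
Route from 1: down to 4, right to 5, 2× down (reaching 11), left to 10, down to 13, 2× right (reaching 15), 4× up (reaching 3), left to 2 — 13 moves in all.
Check: all 14 open cells covered.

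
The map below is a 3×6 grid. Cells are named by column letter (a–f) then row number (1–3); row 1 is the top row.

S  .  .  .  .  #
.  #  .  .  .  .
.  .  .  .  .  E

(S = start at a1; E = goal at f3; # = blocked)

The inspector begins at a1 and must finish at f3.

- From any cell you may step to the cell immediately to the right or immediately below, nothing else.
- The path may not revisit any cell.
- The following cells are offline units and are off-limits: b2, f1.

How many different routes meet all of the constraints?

A right/down-only route from a1 to f3 makes exactly 2 down-moves and 5 right-moves in some order.
With no other constraints that would be C(7,2) = 21 routes.
Subtract routes through each blocked cell (inclusion–exclusion for overlaps): − through f1: 1 − through b2: 10 → 10.
That gives 10 routes.

10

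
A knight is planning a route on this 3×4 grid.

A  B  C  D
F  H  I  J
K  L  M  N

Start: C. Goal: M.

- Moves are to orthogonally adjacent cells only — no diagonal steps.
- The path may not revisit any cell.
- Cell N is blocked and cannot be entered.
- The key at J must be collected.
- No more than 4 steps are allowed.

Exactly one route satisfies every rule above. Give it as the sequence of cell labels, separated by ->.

C -> D -> J -> I -> M

The 4-move cap with required stops at J leaves no slack for detours.
Route from C: right to D, down to J, left to I, down to M — 4 moves in all.
Check: all required cells visited; 4 ≤ 4 moves.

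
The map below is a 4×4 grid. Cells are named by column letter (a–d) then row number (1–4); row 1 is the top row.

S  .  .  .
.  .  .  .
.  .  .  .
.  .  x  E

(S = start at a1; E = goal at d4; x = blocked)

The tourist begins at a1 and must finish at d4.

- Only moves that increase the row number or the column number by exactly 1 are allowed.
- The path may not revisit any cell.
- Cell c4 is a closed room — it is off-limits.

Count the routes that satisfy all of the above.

A right/down-only route from a1 to d4 makes exactly 3 down-moves and 3 right-moves in some order.
With no other constraints that would be C(6,3) = 20 routes.
Subtract routes through each blocked cell (inclusion–exclusion for overlaps): − through c4: 10 → 10.
That gives 10 routes.

10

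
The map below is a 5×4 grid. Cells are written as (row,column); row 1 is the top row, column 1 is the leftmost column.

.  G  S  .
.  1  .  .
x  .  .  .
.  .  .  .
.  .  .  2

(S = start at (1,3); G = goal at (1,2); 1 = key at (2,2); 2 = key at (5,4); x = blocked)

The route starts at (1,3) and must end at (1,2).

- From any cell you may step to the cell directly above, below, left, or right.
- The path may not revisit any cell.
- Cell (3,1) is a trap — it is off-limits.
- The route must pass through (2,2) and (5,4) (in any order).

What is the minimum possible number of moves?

11

Any route passes through (2,2) and (5,4) in some order between (1,3) and (1,2). Summing Manhattan distances along each leg and taking the cheapest ordering ((1,3) → (5,4) → (2,2) → (1,2)) gives a lower bound of 5 + 5 + 1 = 11 moves.
A route of 11 moves achieves this: (1,3) → (2,3) → (3,3) → (4,3) → (4,4) → (5,4) → (5,3) → (5,2) → (4,2) → (3,2) → (2,2) → (1,2).
Since 11 matches the lower bound, it is optimal.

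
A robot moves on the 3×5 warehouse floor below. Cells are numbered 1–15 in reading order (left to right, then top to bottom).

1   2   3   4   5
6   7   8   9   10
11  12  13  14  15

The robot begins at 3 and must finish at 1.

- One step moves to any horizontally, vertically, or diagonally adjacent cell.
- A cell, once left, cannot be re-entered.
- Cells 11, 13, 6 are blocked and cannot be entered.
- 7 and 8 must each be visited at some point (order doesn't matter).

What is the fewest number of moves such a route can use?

Any route passes through 7 and 8 in some order between 3 and 1. Summing Chebyshev distances along each leg and taking the cheapest ordering (3 → 8 → 7 → 1) gives a lower bound of 1 + 1 + 1 = 3 moves.
A route of 3 moves achieves this: 3 → 8 → 7 → 1.
Since 3 matches the lower bound, it is optimal.

3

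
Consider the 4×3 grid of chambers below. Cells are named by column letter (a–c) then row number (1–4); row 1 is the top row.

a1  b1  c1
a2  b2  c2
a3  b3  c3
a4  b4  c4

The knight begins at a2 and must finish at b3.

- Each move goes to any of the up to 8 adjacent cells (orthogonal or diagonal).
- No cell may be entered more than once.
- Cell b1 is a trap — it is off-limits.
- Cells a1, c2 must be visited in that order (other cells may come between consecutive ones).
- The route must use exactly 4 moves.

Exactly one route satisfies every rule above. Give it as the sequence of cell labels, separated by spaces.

The waypoints must appear in the order a1, c2, with no cell reused.
Route from a2: up 1 to a1, down-right 1 to b2, right 1 to c2, down-left 1 to b3 — 4 moves in all.
Check: order respected (a1 at step 1, c2 at step 3); 4 moves as required.

a2 a1 b2 c2 b3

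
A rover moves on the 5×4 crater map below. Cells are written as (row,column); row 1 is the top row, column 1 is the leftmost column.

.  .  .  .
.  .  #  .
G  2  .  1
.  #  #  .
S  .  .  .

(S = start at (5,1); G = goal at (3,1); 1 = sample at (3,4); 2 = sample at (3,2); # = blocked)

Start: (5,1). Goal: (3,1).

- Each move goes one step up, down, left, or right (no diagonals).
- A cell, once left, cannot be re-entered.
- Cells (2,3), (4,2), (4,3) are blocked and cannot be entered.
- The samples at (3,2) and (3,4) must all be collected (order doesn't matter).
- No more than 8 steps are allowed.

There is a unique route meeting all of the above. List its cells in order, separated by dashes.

The budget equals the shortest possible length, so every move has to be on a shortest route through the required cells.
Route from (5,1): 3× right (reaching (5,4)), 2× up (reaching (3,4)), 3× left (reaching (3,1)) — 8 moves in all.
Check: all required cells visited; 8 ≤ 8 moves.

(5,1) - (5,2) - (5,3) - (5,4) - (4,4) - (3,4) - (3,3) - (3,2) - (3,1)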